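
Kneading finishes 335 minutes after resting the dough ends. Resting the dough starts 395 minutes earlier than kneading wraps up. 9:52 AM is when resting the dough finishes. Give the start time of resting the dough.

8:52 AM

Kneading ends at 9:52 AM + 335 min = 3:27 PM.
Resting the dough starts at 3:27 PM − 395 min = 8:52 AM.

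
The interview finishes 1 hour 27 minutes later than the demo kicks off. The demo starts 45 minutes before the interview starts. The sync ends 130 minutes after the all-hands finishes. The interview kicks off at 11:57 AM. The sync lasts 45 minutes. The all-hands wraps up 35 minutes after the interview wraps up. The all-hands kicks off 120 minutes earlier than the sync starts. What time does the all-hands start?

12:39 PM

The demo starts at 11:57 AM − 45 min = 11:12 AM.
The interview ends at 11:12 AM + 87 min = 12:39 PM.
The all-hands ends at 12:39 PM + 35 min = 1:14 PM.
The sync ends at 1:14 PM + 130 min = 3:24 PM.
The sync starts at 3:24 PM − 45 min = 2:39 PM.
The all-hands starts at 2:39 PM − 120 min = 12:39 PM.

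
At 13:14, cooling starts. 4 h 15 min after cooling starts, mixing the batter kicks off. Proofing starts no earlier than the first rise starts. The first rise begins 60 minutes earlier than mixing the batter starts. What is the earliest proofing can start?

16:29

Mixing the batter starts at 13:14 + 255 min = 17:29.
The first rise starts at 17:29 − 60 min = 16:29.
Proofing is bounded by the first rise, so the earliest it can start is 16:29.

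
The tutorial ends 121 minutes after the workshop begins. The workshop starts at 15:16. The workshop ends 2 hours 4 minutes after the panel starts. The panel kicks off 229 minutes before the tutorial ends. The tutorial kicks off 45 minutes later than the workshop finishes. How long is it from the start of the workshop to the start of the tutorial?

61 minutes

The tutorial ends at 15:16 + 121 min = 17:17.
The panel starts at 17:17 − 229 min = 13:28.
The workshop ends at 13:28 + 124 min = 15:32.
The tutorial starts at 15:32 + 45 min = 16:17.
From 15:16 to 16:17 is 61 minutes.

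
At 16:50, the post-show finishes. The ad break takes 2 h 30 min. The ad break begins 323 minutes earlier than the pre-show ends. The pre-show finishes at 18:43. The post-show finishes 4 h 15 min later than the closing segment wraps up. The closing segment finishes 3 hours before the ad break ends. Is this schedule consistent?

The ad break starts at 18:43 − 323 min = 13:20.
The ad break ends at 13:20 + 150 min = 15:50.
The closing segment ends at 15:50 − 180 min = 12:50.
The post-show ends at 12:50 + 255 min = 17:05.
But the post-show is also said to end at 16:50 — a 15-minute conflict.

No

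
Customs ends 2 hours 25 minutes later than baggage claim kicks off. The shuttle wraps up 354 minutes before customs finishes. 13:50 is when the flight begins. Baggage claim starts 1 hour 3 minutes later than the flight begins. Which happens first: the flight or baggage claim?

the flight

Baggage claim starts at 13:50 + 63 min = 14:53.
The flight starts at 13:50 and baggage claim starts at 14:53, so the flight is first.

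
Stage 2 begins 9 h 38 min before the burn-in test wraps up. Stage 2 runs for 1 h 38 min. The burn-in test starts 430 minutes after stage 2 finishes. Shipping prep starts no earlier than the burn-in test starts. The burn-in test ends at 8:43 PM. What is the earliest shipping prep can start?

Stage 2 starts at 8:43 PM − 578 min = 11:05 AM.
Stage 2 ends at 11:05 AM + 98 min = 12:43 PM.
The burn-in test starts at 12:43 PM + 430 min = 7:53 PM.
Shipping prep is bounded by the burn-in test, so the earliest it can start is 7:53 PM.

7:53 PM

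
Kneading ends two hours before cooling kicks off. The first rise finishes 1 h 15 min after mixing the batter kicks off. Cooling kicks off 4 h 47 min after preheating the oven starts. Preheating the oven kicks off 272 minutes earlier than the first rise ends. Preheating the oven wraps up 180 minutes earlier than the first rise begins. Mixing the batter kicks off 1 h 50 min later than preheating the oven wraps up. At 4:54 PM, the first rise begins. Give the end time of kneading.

Preheating the oven ends at 4:54 PM − 180 min = 1:54 PM.
Mixing the batter starts at 1:54 PM + 110 min = 3:44 PM.
The first rise ends at 3:44 PM + 75 min = 4:59 PM.
Preheating the oven starts at 4:59 PM − 272 min = 12:27 PM.
Cooling starts at 12:27 PM + 287 min = 5:14 PM.
Kneading ends at 5:14 PM − 120 min = 3:14 PM.

3:14 PM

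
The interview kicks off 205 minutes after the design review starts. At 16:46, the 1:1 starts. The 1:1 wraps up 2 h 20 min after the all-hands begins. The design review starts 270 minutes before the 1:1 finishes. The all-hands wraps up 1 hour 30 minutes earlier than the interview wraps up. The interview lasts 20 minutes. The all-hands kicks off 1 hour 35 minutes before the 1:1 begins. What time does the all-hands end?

The all-hands starts at 16:46 − 95 min = 15:11.
The 1:1 ends at 15:11 + 140 min = 17:31.
The design review starts at 17:31 − 270 min = 13:01.
The interview starts at 13:01 + 205 min = 16:26.
The interview ends at 16:26 + 20 min = 16:46.
The all-hands ends at 16:46 − 90 min = 15:16.

15:16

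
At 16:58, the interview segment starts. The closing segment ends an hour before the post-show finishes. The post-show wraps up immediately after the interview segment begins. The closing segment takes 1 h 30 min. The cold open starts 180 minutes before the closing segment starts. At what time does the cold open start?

11:28

The post-show ends at 16:58.
The closing segment ends at 16:58 − 60 min = 15:58.
The closing segment starts at 15:58 − 90 min = 14:28.
The cold open starts at 14:28 − 180 min = 11:28.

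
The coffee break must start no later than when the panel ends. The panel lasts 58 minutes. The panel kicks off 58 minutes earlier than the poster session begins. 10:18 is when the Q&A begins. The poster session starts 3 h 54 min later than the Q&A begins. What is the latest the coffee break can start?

The poster session starts at 10:18 + 234 min = 14:12.
The panel starts at 14:12 − 58 min = 13:14.
The panel ends at 13:14 + 58 min = 14:12.
The coffee break is bounded by the panel, so the latest it can start is 14:12.

14:12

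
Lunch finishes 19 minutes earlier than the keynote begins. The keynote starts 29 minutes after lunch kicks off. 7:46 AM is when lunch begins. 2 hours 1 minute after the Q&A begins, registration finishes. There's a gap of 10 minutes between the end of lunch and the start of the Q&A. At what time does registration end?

The keynote starts at 7:46 AM + 29 min = 8:15 AM.
Lunch ends at 8:15 AM − 19 min = 7:56 AM.
The Q&A starts at 7:56 AM + 10 min = 8:06 AM.
Registration ends at 8:06 AM + 121 min = 10:07 AM.

10:07 AM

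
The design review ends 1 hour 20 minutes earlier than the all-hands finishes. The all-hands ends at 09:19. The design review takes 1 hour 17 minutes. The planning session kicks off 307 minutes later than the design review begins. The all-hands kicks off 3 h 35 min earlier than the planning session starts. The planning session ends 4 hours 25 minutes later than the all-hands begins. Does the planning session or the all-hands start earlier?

The design review ends at 09:19 − 80 min = 07:59.
The design review starts at 07:59 − 77 min = 06:42.
The planning session starts at 06:42 + 307 min = 11:49.
The all-hands starts at 11:49 − 215 min = 08:14.
The planning session starts at 11:49 and the all-hands starts at 08:14, so the all-hands is first.

the all-hands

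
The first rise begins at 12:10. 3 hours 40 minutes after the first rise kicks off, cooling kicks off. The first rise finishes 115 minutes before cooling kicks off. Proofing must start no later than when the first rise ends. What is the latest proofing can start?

Cooling starts at 12:10 + 220 min = 15:50.
The first rise ends at 15:50 − 115 min = 13:55.
Proofing is bounded by the first rise, so the latest it can start is 13:55.

13:55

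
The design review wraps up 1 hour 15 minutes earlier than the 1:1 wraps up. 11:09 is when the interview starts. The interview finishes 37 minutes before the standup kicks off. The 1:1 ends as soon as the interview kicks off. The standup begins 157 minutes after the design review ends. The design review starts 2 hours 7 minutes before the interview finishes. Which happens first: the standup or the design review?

the design review

The 1:1 ends at 11:09.
The design review ends at 11:09 − 75 min = 09:54.
The standup starts at 09:54 + 157 min = 12:31.
The interview ends at 12:31 − 37 min = 11:54.
The design review starts at 11:54 − 127 min = 09:47.
The standup starts at 12:31 and the design review starts at 09:47, so the design review is first.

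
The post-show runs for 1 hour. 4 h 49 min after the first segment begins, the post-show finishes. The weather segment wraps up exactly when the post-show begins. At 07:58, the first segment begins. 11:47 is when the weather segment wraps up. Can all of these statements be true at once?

Yes

The post-show ends at 07:58 + 289 min = 12:47.
The post-show starts at 12:47 − 60 min = 11:47.
So the weather segment ends at 11:47.
That matches the stated 11:47, so the schedule is consistent.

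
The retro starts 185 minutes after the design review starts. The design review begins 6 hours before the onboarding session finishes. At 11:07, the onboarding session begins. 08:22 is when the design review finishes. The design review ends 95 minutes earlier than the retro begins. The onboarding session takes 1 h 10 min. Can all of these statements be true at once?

The onboarding session ends at 11:07 + 70 min = 12:17.
The design review starts at 12:17 − 360 min = 06:17.
The retro starts at 06:17 + 185 min = 09:22.
The design review ends at 09:22 − 95 min = 07:47.
But the design review is also said to end at 08:22 — a 35-minute conflict.

No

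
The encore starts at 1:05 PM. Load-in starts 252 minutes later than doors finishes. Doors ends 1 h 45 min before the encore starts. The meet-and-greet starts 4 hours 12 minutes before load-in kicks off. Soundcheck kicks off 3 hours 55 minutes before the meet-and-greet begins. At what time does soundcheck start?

Doors ends at 1:05 PM − 105 min = 11:20 AM.
Load-in starts at 11:20 AM + 252 min = 3:32 PM.
The meet-and-greet starts at 3:32 PM − 252 min = 11:20 AM.
Soundcheck starts at 11:20 AM − 235 min = 7:25 AM.

7:25 AM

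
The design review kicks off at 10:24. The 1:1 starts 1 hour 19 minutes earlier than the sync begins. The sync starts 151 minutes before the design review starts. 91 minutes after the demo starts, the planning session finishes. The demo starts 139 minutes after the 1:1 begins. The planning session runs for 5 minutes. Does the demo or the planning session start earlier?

the demo

The sync starts at 10:24 − 151 min = 07:53.
The 1:1 starts at 07:53 − 79 min = 06:34.
The demo starts at 06:34 + 139 min = 08:53.
The planning session ends at 08:53 + 91 min = 10:24.
The planning session starts at 10:24 − 5 min = 10:19.
The demo starts at 08:53 and the planning session starts at 10:19, so the demo is first.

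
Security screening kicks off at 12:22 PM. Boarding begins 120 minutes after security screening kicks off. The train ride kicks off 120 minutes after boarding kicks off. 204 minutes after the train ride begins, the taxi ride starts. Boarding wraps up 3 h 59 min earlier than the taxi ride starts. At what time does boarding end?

3:47 PM

Boarding starts at 12:22 PM + 120 min = 2:22 PM.
The train ride starts at 2:22 PM + 120 min = 4:22 PM.
The taxi ride starts at 4:22 PM + 204 min = 7:46 PM.
Boarding ends at 7:46 PM − 239 min = 3:47 PM.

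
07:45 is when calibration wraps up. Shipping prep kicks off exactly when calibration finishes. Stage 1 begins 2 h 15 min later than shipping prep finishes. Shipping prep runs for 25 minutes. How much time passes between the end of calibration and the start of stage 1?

Shipping prep starts at 07:45.
Shipping prep ends at 07:45 + 25 min = 08:10.
Stage 1 starts at 08:10 + 135 min = 10:25.
From 07:45 to 10:25 is 2 hours 40 minutes.

2 hours 40 minutes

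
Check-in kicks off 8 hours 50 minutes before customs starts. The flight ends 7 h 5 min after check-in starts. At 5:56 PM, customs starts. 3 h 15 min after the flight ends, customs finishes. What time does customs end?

Check-in starts at 5:56 PM − 530 min = 9:06 AM.
The flight ends at 9:06 AM + 425 min = 4:11 PM.
Customs ends at 4:11 PM + 195 min = 7:26 PM.

7:26 PM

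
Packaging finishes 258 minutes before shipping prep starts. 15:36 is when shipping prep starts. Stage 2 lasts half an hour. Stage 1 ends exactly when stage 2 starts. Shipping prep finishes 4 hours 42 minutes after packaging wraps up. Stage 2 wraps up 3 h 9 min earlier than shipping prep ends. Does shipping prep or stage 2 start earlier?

stage 2

Packaging ends at 15:36 − 258 min = 11:18.
Shipping prep ends at 11:18 + 282 min = 16:00.
Stage 2 ends at 16:00 − 189 min = 12:51.
Stage 2 starts at 12:51 − 30 min = 12:21.
Shipping prep starts at 15:36 and stage 2 starts at 12:21, so stage 2 is first.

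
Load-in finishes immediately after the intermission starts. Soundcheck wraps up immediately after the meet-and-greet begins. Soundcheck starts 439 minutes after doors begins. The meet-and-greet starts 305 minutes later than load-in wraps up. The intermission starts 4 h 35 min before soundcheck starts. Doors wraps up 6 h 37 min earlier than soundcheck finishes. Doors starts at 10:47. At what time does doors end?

11:59

Soundcheck starts at 10:47 + 439 min = 18:06.
The intermission starts at 18:06 − 275 min = 13:31.
So load-in ends at 13:31.
The meet-and-greet starts at 13:31 + 305 min = 18:36.
So soundcheck ends at 18:36.
Doors ends at 18:36 − 397 min = 11:59.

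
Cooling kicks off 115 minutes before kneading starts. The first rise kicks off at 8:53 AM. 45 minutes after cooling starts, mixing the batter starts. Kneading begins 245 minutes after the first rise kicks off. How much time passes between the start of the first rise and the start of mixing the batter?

2 hours 55 minutes

Kneading starts at 8:53 AM + 245 min = 12:58 PM.
Cooling starts at 12:58 PM − 115 min = 11:03 AM.
Mixing the batter starts at 11:03 AM + 45 min = 11:48 AM.
From 8:53 AM to 11:48 AM is 2 hours 55 minutes.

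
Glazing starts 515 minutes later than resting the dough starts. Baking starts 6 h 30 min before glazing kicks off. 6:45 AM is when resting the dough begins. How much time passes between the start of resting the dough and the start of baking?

125 minutes

Glazing starts at 6:45 AM + 515 min = 3:20 PM.
Baking starts at 3:20 PM − 390 min = 8:50 AM.
From 6:45 AM to 8:50 AM is 125 minutes.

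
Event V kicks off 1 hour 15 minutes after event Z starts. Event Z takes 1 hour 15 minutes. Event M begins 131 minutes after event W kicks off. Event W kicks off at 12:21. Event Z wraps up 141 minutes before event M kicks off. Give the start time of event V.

12:11

Event M starts at 12:21 + 131 min = 14:32.
Event Z ends at 14:32 − 141 min = 12:11.
Event Z starts at 12:11 − 75 min = 10:56.
Event V starts at 10:56 + 75 min = 12:11.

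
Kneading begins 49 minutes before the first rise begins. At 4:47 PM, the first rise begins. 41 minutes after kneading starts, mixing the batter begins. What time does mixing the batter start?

Kneading starts at 4:47 PM − 49 min = 3:58 PM.
Mixing the batter starts at 3:58 PM + 41 min = 4:39 PM.

4:39 PM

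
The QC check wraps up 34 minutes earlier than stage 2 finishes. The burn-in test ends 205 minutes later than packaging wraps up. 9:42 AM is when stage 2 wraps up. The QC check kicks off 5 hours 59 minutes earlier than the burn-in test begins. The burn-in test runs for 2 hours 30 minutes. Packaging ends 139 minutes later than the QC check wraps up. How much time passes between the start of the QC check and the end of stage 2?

3 hours 19 minutes

The QC check ends at 9:42 AM − 34 min = 9:08 AM.
Packaging ends at 9:08 AM + 139 min = 11:27 AM.
The burn-in test ends at 11:27 AM + 205 min = 2:52 PM.
The burn-in test starts at 2:52 PM − 150 min = 12:22 PM.
The QC check starts at 12:22 PM − 359 min = 6:23 AM.
From 6:23 AM to 9:42 AM is 3 hours 19 minutes.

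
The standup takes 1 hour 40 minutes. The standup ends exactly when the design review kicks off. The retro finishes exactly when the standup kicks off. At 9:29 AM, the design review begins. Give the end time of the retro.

7:49 AM

The standup ends at 9:29 AM.
The standup starts at 9:29 AM − 100 min = 7:49 AM.
So the retro ends at 7:49 AM.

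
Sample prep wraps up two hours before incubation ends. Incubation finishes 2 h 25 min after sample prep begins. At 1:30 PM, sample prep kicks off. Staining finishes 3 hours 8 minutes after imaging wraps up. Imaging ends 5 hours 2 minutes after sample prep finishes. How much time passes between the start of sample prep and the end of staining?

Incubation ends at 1:30 PM + 145 min = 3:55 PM.
Sample prep ends at 3:55 PM − 120 min = 1:55 PM.
Imaging ends at 1:55 PM + 302 min = 6:57 PM.
Staining ends at 6:57 PM + 188 min = 10:05 PM.
From 1:30 PM to 10:05 PM is 515 minutes.

515 minutes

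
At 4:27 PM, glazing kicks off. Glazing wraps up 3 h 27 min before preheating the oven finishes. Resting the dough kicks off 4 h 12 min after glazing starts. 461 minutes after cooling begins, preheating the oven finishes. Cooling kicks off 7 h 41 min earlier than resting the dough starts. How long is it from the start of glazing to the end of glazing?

Resting the dough starts at 4:27 PM + 252 min = 8:39 PM.
Cooling starts at 8:39 PM − 461 min = 12:58 PM.
Preheating the oven ends at 12:58 PM + 461 min = 8:39 PM.
Glazing ends at 8:39 PM − 207 min = 5:12 PM.
From 4:27 PM to 5:12 PM is 45 minutes.

45 minutes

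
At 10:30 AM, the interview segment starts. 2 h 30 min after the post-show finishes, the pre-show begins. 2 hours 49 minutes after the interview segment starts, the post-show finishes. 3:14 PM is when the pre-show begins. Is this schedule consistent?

The post-show ends at 10:30 AM + 169 min = 1:19 PM.
The pre-show starts at 1:19 PM + 150 min = 3:49 PM.
But the pre-show is also said to start at 3:14 PM — a 35-minute conflict.

No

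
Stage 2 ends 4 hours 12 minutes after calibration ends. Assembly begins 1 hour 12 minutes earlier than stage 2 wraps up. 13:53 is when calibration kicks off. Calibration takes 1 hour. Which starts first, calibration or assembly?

Calibration ends at 13:53 + 60 min = 14:53.
Stage 2 ends at 14:53 + 252 min = 19:05.
Assembly starts at 19:05 − 72 min = 17:53.
Calibration starts at 13:53 and assembly starts at 17:53, so calibration is first.

calibration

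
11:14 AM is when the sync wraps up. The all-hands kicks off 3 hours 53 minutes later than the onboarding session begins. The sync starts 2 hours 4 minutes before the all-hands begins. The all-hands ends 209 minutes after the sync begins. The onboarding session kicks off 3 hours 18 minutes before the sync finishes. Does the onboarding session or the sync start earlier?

the onboarding session

The onboarding session starts at 11:14 AM − 198 min = 7:56 AM.
The all-hands starts at 7:56 AM + 233 min = 11:49 AM.
The sync starts at 11:49 AM − 124 min = 9:45 AM.
The onboarding session starts at 7:56 AM and the sync starts at 9:45 AM, so the onboarding session is first.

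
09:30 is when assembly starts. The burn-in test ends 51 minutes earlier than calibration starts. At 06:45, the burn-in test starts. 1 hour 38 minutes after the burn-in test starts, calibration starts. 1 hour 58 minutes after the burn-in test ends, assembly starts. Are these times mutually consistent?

Calibration starts at 06:45 + 98 min = 08:23.
The burn-in test ends at 08:23 − 51 min = 07:32.
Assembly starts at 07:32 + 118 min = 09:30.
That matches the stated 09:30, so the schedule is consistent.

Yes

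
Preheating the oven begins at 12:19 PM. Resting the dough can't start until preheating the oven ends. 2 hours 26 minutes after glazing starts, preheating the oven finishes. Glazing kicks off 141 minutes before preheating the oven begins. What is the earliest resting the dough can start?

Glazing starts at 12:19 PM − 141 min = 9:58 AM.
Preheating the oven ends at 9:58 AM + 146 min = 12:24 PM.
Resting the dough is bounded by preheating the oven, so the earliest it can start is 12:24 PM.

12:24 PM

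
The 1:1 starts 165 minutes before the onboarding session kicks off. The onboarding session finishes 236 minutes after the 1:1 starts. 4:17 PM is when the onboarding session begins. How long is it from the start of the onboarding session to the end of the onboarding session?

The 1:1 starts at 4:17 PM − 165 min = 1:32 PM.
The onboarding session ends at 1:32 PM + 236 min = 5:28 PM.
From 4:17 PM to 5:28 PM is 1 h 11 min.

1 h 11 min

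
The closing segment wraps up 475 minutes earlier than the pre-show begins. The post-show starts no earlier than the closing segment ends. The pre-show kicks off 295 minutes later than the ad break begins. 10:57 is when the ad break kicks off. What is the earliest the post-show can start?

The pre-show starts at 10:57 + 295 min = 15:52.
The closing segment ends at 15:52 − 475 min = 07:57.
The post-show is bounded by the closing segment, so the earliest it can start is 07:57.

07:57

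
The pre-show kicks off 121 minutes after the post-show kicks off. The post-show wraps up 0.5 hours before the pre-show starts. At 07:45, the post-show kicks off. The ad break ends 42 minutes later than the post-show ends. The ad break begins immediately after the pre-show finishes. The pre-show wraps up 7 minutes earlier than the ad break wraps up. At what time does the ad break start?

09:51

The pre-show starts at 07:45 + 121 min = 09:46.
The post-show ends at 09:46 − 30 min = 09:16.
The ad break ends at 09:16 + 42 min = 09:58.
The pre-show ends at 09:58 − 7 min = 09:51.
So the ad break starts at 09:51.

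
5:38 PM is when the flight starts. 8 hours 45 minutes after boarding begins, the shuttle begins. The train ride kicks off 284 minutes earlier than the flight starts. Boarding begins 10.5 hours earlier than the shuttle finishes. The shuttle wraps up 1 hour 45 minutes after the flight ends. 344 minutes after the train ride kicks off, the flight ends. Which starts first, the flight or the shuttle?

the flight

The train ride starts at 5:38 PM − 284 min = 12:54 PM.
The flight ends at 12:54 PM + 344 min = 6:38 PM.
The shuttle ends at 6:38 PM + 105 min = 8:23 PM.
Boarding starts at 8:23 PM − 630 min = 9:53 AM.
The shuttle starts at 9:53 AM + 525 min = 6:38 PM.
The flight starts at 5:38 PM and the shuttle starts at 6:38 PM, so the flight is first.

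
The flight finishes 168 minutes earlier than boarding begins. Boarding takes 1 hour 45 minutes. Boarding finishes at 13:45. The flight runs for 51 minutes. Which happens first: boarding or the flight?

the flight

Boarding starts at 13:45 − 105 min = 12:00.
The flight ends at 12:00 − 168 min = 09:12.
The flight starts at 09:12 − 51 min = 08:21.
Boarding starts at 12:00 and the flight starts at 08:21, so the flight is first.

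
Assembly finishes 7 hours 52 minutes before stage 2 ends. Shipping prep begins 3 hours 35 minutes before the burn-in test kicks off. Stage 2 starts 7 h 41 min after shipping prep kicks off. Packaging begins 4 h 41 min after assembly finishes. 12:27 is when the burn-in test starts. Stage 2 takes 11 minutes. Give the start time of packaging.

13:33

Shipping prep starts at 12:27 − 215 min = 08:52.
Stage 2 starts at 08:52 + 461 min = 16:33.
Stage 2 ends at 16:33 + 11 min = 16:44.
Assembly ends at 16:44 − 472 min = 08:52.
Packaging starts at 08:52 + 281 min = 13:33.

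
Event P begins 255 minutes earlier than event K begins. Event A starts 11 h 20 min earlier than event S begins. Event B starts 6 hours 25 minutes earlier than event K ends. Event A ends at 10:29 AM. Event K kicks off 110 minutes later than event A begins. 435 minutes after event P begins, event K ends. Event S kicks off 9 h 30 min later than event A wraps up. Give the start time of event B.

7:04 AM

Event S starts at 10:29 AM + 570 min = 7:59 PM.
Event A starts at 7:59 PM − 680 min = 8:39 AM.
Event K starts at 8:39 AM + 110 min = 10:29 AM.
Event P starts at 10:29 AM − 255 min = 6:14 AM.
Event K ends at 6:14 AM + 435 min = 1:29 PM.
Event B starts at 1:29 PM − 385 min = 7:04 AM.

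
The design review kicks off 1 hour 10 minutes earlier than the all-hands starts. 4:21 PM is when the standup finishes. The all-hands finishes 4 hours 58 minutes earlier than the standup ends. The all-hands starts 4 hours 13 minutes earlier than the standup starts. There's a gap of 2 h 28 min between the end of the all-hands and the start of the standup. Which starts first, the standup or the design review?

the design review

The all-hands ends at 4:21 PM − 298 min = 11:23 AM.
The standup starts at 11:23 AM + 148 min = 1:51 PM.
The all-hands starts at 1:51 PM − 253 min = 9:38 AM.
The design review starts at 9:38 AM − 70 min = 8:28 AM.
The standup starts at 1:51 PM and the design review starts at 8:28 AM, so the design review is first.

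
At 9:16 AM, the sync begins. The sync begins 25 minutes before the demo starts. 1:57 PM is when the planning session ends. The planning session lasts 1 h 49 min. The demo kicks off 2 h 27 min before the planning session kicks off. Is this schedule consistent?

Yes

The planning session starts at 1:57 PM − 109 min = 12:08 PM.
The demo starts at 12:08 PM − 147 min = 9:41 AM.
The sync starts at 9:41 AM − 25 min = 9:16 AM.
That matches the stated 9:16 AM, so the schedule is consistent.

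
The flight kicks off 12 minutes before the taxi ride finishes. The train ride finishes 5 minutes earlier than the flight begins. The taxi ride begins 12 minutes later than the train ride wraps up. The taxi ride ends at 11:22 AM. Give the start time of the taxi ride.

11:17 AM

The flight starts at 11:22 AM − 12 min = 11:10 AM.
The train ride ends at 11:10 AM − 5 min = 11:05 AM.
The taxi ride starts at 11:05 AM + 12 min = 11:17 AM.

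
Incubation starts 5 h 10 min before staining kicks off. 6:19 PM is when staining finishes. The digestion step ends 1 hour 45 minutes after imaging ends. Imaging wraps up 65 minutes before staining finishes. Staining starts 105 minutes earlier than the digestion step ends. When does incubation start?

12:04 PM

Imaging ends at 6:19 PM − 65 min = 5:14 PM.
The digestion step ends at 5:14 PM + 105 min = 6:59 PM.
Staining starts at 6:59 PM − 105 min = 5:14 PM.
Incubation starts at 5:14 PM − 310 min = 12:04 PM.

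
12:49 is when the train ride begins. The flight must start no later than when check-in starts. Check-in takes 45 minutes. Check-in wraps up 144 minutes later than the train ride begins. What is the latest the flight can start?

14:28

Check-in ends at 12:49 + 144 min = 15:13.
Check-in starts at 15:13 − 45 min = 14:28.
The flight is bounded by check-in, so the latest it can start is 14:28.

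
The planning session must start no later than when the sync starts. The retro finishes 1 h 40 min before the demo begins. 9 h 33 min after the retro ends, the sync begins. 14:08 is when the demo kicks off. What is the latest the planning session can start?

22:01

The retro ends at 14:08 − 100 min = 12:28.
The sync starts at 12:28 + 573 min = 22:01.
The planning session is bounded by the sync, so the latest it can start is 22:01.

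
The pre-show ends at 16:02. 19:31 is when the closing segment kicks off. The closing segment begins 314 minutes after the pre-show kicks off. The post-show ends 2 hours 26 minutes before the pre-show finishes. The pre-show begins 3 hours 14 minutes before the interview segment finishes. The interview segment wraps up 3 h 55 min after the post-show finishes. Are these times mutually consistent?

The post-show ends at 16:02 − 146 min = 13:36.
The interview segment ends at 13:36 + 235 min = 17:31.
The pre-show starts at 17:31 − 194 min = 14:17.
The closing segment starts at 14:17 + 314 min = 19:31.
That matches the stated 19:31, so the schedule is consistent.

Yes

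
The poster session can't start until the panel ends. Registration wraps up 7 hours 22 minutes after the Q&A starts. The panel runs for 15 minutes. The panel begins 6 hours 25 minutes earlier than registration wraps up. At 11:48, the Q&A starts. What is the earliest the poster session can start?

Registration ends at 11:48 + 442 min = 19:10.
The panel starts at 19:10 − 385 min = 12:45.
The panel ends at 12:45 + 15 min = 13:00.
The poster session is bounded by the panel, so the earliest it can start is 13:00.

13:00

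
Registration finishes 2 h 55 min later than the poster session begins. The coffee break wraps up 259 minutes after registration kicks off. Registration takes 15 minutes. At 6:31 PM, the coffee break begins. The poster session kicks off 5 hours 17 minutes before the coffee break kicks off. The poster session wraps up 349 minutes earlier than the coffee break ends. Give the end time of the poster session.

2:24 PM

The poster session starts at 6:31 PM − 317 min = 1:14 PM.
Registration ends at 1:14 PM + 175 min = 4:09 PM.
Registration starts at 4:09 PM − 15 min = 3:54 PM.
The coffee break ends at 3:54 PM + 259 min = 8:13 PM.
The poster session ends at 8:13 PM − 349 min = 2:24 PM.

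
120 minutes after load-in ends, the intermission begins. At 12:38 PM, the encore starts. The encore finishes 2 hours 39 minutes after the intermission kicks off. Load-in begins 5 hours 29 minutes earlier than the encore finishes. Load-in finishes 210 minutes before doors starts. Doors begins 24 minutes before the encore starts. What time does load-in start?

Doors starts at 12:38 PM − 24 min = 12:14 PM.
Load-in ends at 12:14 PM − 210 min = 8:44 AM.
The intermission starts at 8:44 AM + 120 min = 10:44 AM.
The encore ends at 10:44 AM + 159 min = 1:23 PM.
Load-in starts at 1:23 PM − 329 min = 7:54 AM.

7:54 AM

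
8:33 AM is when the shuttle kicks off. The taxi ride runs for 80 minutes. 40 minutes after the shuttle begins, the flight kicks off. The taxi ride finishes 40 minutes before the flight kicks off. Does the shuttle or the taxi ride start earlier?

The flight starts at 8:33 AM + 40 min = 9:13 AM.
The taxi ride ends at 9:13 AM − 40 min = 8:33 AM.
The taxi ride starts at 8:33 AM − 80 min = 7:13 AM.
The shuttle starts at 8:33 AM and the taxi ride starts at 7:13 AM, so the taxi ride is first.

the taxi ride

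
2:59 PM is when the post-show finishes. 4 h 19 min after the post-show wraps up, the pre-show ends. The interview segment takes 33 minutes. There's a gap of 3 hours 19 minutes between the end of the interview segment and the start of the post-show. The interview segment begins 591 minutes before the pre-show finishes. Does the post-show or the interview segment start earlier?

the interview segment

The pre-show ends at 2:59 PM + 259 min = 7:18 PM.
The interview segment starts at 7:18 PM − 591 min = 9:27 AM.
The interview segment ends at 9:27 AM + 33 min = 10:00 AM.
The post-show starts at 10:00 AM + 199 min = 1:19 PM.
The post-show starts at 1:19 PM and the interview segment starts at 9:27 AM, so the interview segment is first.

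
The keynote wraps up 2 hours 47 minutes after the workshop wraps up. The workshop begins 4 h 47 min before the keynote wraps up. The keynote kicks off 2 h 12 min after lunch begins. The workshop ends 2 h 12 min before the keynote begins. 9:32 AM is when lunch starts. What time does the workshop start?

7:32 AM

The keynote starts at 9:32 AM + 132 min = 11:44 AM.
The workshop ends at 11:44 AM − 132 min = 9:32 AM.
The keynote ends at 9:32 AM + 167 min = 12:19 PM.
The workshop starts at 12:19 PM − 287 min = 7:32 AM.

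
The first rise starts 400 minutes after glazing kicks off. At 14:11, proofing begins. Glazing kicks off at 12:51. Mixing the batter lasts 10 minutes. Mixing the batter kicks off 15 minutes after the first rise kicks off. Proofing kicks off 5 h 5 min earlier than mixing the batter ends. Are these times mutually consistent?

The first rise starts at 12:51 + 400 min = 19:31.
Mixing the batter starts at 19:31 + 15 min = 19:46.
Mixing the batter ends at 19:46 + 10 min = 19:56.
Proofing starts at 19:56 − 305 min = 14:51.
But proofing is also said to start at 14:11 — a 40-minute conflict.

No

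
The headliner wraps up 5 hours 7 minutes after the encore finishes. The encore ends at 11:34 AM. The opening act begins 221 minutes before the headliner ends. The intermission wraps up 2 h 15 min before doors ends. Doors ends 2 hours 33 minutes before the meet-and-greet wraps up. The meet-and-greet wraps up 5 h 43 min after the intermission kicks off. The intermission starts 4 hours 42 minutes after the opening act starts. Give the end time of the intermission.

6:37 PM

The headliner ends at 11:34 AM + 307 min = 4:41 PM.
The opening act starts at 4:41 PM − 221 min = 1:00 PM.
The intermission starts at 1:00 PM + 282 min = 5:42 PM.
The meet-and-greet ends at 5:42 PM + 343 min = 11:25 PM.
Doors ends at 11:25 PM − 153 min = 8:52 PM.
The intermission ends at 8:52 PM − 135 min = 6:37 PM.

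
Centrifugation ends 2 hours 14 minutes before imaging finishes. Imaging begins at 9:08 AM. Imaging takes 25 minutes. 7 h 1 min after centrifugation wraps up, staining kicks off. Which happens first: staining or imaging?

imaging

Imaging ends at 9:08 AM + 25 min = 9:33 AM.
Centrifugation ends at 9:33 AM − 134 min = 7:19 AM.
Staining starts at 7:19 AM + 421 min = 2:20 PM.
Staining starts at 2:20 PM and imaging starts at 9:08 AM, so imaging is first.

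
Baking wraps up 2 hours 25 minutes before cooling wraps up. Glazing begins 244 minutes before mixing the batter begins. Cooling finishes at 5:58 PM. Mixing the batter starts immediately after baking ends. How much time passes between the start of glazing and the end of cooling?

Baking ends at 5:58 PM − 145 min = 3:33 PM.
So mixing the batter starts at 3:33 PM.
Glazing starts at 3:33 PM − 244 min = 11:29 AM.
From 11:29 AM to 5:58 PM is 6 hours 29 minutes.

6 hours 29 minutes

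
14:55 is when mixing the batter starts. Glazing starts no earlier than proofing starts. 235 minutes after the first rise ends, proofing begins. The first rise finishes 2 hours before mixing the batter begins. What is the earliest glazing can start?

16:50

The first rise ends at 14:55 − 120 min = 12:55.
Proofing starts at 12:55 + 235 min = 16:50.
Glazing is bounded by proofing, so the earliest it can start is 16:50.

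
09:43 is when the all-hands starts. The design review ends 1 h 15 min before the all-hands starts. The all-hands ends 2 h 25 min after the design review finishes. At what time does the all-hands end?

The design review ends at 09:43 − 75 min = 08:28.
The all-hands ends at 08:28 + 145 min = 10:53.

10:53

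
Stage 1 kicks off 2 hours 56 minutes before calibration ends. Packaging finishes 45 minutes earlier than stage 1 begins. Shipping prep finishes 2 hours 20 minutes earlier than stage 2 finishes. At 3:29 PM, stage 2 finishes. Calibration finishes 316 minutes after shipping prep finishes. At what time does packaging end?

2:44 PM

Shipping prep ends at 3:29 PM − 140 min = 1:09 PM.
Calibration ends at 1:09 PM + 316 min = 6:25 PM.
Stage 1 starts at 6:25 PM − 176 min = 3:29 PM.
Packaging ends at 3:29 PM − 45 min = 2:44 PM.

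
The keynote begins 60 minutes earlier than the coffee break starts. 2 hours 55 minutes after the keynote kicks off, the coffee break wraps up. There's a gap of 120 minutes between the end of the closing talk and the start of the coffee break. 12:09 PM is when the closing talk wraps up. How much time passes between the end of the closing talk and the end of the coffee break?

The coffee break starts at 12:09 PM + 120 min = 2:09 PM.
The keynote starts at 2:09 PM − 60 min = 1:09 PM.
The coffee break ends at 1:09 PM + 175 min = 4:04 PM.
From 12:09 PM to 4:04 PM is 235 minutes.

235 minutes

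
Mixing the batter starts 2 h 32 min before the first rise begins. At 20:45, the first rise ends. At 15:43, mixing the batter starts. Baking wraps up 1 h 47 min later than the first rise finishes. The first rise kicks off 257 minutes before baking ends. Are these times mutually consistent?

Yes

Baking ends at 20:45 + 107 min = 22:32.
The first rise starts at 22:32 − 257 min = 18:15.
Mixing the batter starts at 18:15 − 152 min = 15:43.
That matches the stated 15:43, so the schedule is consistent.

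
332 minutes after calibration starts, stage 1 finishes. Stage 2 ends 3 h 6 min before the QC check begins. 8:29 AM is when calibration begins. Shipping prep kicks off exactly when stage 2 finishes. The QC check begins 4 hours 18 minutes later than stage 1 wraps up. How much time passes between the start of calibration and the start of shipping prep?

Stage 1 ends at 8:29 AM + 332 min = 2:01 PM.
The QC check starts at 2:01 PM + 258 min = 6:19 PM.
Stage 2 ends at 6:19 PM − 186 min = 3:13 PM.
So shipping prep starts at 3:13 PM.
From 8:29 AM to 3:13 PM is 6 hours 44 minutes.

6 hours 44 minutes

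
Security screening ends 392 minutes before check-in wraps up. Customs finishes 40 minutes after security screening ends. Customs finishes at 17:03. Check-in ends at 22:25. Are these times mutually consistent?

Security screening ends at 22:25 − 392 min = 15:53.
Customs ends at 15:53 + 40 min = 16:33.
But customs is also said to end at 17:03 — a 30-minute conflict.

No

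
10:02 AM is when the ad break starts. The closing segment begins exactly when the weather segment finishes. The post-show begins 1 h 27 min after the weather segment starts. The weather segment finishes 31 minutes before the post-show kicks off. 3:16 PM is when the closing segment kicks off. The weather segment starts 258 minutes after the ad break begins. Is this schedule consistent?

Yes

The weather segment starts at 10:02 AM + 258 min = 2:20 PM.
The post-show starts at 2:20 PM + 87 min = 3:47 PM.
The weather segment ends at 3:47 PM − 31 min = 3:16 PM.
So the closing segment starts at 3:16 PM.
That matches the stated 3:16 PM, so the schedule is consistent.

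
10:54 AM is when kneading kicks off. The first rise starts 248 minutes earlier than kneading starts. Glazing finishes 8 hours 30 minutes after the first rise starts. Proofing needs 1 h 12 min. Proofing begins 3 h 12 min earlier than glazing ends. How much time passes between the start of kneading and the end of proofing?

The first rise starts at 10:54 AM − 248 min = 6:46 AM.
Glazing ends at 6:46 AM + 510 min = 3:16 PM.
Proofing starts at 3:16 PM − 192 min = 12:04 PM.
Proofing ends at 12:04 PM + 72 min = 1:16 PM.
From 10:54 AM to 1:16 PM is 2 h 22 min.

2 h 22 min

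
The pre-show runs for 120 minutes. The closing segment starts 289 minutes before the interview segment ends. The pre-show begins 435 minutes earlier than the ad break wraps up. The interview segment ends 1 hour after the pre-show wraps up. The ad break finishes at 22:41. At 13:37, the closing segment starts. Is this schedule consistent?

The pre-show starts at 22:41 − 435 min = 15:26.
The pre-show ends at 15:26 + 120 min = 17:26.
The interview segment ends at 17:26 + 60 min = 18:26.
The closing segment starts at 18:26 − 289 min = 13:37.
That matches the stated 13:37, so the schedule is consistent.

Yes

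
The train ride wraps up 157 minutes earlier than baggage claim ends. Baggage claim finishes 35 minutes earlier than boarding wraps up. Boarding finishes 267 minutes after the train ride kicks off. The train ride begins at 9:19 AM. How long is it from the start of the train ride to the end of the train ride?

75 minutes

Boarding ends at 9:19 AM + 267 min = 1:46 PM.
Baggage claim ends at 1:46 PM − 35 min = 1:11 PM.
The train ride ends at 1:11 PM − 157 min = 10:34 AM.
From 9:19 AM to 10:34 AM is 75 minutes.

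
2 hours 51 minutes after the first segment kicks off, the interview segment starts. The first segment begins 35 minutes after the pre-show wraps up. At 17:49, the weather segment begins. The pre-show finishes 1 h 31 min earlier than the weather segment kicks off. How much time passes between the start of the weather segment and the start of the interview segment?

The pre-show ends at 17:49 − 91 min = 16:18.
The first segment starts at 16:18 + 35 min = 16:53.
The interview segment starts at 16:53 + 171 min = 19:44.
From 17:49 to 19:44 is 1 hour 55 minutes.

1 hour 55 minutes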